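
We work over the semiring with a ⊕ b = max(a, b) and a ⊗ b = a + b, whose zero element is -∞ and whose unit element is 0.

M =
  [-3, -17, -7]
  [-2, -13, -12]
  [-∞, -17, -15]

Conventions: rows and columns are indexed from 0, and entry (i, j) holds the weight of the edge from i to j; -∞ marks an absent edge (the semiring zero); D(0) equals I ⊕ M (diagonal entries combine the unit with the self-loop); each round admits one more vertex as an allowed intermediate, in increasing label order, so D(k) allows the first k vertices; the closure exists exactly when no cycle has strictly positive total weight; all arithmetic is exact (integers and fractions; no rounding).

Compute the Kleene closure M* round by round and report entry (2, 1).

D(0):
  [0, -17, -7]
  [-2, 0, -12]
  [-∞, -17, 0]
D(1):
  [0, -17, -7]
  [-2, 0, -9]
  [-∞, -17, 0]
D(2):
  [0, -17, -7]
  [-2, 0, -9]
  [-19, -17, 0]
D(3):
  [0, -17, -7]
  [-2, 0, -9]
  [-19, -17, 0]
Answer: M*[2][1] = -17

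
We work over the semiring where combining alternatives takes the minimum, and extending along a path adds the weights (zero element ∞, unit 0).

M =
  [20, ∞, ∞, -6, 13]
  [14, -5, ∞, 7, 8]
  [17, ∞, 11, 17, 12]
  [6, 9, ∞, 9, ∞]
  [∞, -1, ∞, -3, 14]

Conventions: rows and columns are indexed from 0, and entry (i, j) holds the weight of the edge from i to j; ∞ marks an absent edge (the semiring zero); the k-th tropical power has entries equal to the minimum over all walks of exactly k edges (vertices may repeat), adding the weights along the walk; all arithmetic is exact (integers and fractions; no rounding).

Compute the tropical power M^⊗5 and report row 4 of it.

M^⊗2:
  [0, 3, ∞, 3, 27]
  [9, -10, ∞, 2, 3]
  [23, 11, 22, 9, 23]
  [15, 4, ∞, 0, 17]
  [3, -6, ∞, 6, 7]
M^⊗3:
  [9, -2, ∞, -6, 11]
  [4, -15, ∞, -3, -2]
  [15, 6, 33, 17, 19]
  [6, -1, ∞, 9, 12]
  [8, -11, ∞, -3, 2]
M^⊗4:
  [0, -7, ∞, 3, 6]
  [-1, -20, ∞, -8, -7]
  [20, 1, 44, 9, 14]
  [13, -6, ∞, 0, 7]
  [3, -16, ∞, -4, -3]
M^⊗5:
  [7, -12, ∞, -6, 1]
  [-6, -25, ∞, -13, -12]
  [15, -4, 55, 8, 9]
  [6, -11, ∞, 1, 2]
  [-2, -21, ∞, -9, -8]
Answer: row 4 of M^⊗5 = [-2, -21, ∞, -9, -8]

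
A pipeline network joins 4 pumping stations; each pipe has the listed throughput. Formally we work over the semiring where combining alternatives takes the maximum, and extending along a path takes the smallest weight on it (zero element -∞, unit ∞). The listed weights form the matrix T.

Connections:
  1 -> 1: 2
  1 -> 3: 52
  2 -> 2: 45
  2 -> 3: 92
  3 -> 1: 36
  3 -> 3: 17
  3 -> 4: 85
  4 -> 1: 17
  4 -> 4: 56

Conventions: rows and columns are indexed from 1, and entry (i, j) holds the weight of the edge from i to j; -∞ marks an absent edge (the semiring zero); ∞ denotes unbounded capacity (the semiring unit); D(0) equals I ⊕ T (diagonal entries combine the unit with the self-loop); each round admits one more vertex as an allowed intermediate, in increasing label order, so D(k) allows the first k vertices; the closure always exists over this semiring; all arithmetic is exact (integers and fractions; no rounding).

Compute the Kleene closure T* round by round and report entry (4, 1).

D(0):
  [∞, -∞, 52, -∞]
  [-∞, ∞, 92, -∞]
  [36, -∞, ∞, 85]
  [17, -∞, -∞, ∞]
D(1):
  [∞, -∞, 52, -∞]
  [-∞, ∞, 92, -∞]
  [36, -∞, ∞, 85]
  [17, -∞, 17, ∞]
D(2):
  [∞, -∞, 52, -∞]
  [-∞, ∞, 92, -∞]
  [36, -∞, ∞, 85]
  [17, -∞, 17, ∞]
D(3):
  [∞, -∞, 52, 52]
  [36, ∞, 92, 85]
  [36, -∞, ∞, 85]
  [17, -∞, 17, ∞]
D(4):
  [∞, -∞, 52, 52]
  [36, ∞, 92, 85]
  [36, -∞, ∞, 85]
  [17, -∞, 17, ∞]
Answer: T*[4][1] = 17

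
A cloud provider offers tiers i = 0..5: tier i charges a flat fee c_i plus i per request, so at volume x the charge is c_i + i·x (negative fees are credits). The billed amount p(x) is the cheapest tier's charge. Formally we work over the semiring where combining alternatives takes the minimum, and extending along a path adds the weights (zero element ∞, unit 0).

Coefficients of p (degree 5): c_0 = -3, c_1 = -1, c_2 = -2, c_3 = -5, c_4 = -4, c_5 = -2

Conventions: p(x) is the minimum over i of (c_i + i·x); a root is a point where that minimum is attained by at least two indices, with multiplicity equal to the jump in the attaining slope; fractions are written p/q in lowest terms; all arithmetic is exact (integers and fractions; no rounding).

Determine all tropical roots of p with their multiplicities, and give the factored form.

hull edge (i=0, c=-3) to (i=3, c=-5): slope -2/3, span 3
hull edge (i=3, c=-5) to (i=4, c=-4): slope 1, span 1
hull edge (i=4, c=-4) to (i=5, c=-2): slope 2, span 1
Factored form: p(x) = -2 ⊗ (x ⊕ (-2)) ⊗ (x ⊕ (-1)) ⊗ (x ⊕ 2/3) ⊗ (x ⊕ 2/3) ⊗ (x ⊕ 2/3)
Answer: roots = -2 (mult 1), -1 (mult 1), 2/3 (mult 3)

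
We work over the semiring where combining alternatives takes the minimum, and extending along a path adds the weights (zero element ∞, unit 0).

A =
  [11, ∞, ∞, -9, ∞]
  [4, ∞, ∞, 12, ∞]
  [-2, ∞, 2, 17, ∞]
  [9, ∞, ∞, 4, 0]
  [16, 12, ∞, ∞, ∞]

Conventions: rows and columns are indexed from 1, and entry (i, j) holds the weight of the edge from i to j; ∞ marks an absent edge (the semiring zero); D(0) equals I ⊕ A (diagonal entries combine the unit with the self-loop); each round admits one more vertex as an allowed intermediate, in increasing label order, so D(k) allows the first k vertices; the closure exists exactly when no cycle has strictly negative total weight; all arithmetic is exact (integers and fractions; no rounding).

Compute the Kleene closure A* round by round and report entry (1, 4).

D(0):
  [0, ∞, ∞, -9, ∞]
  [4, 0, ∞, 12, ∞]
  [-2, ∞, 0, 17, ∞]
  [9, ∞, ∞, 0, 0]
  [16, 12, ∞, ∞, 0]
D(1):
  [0, ∞, ∞, -9, ∞]
  [4, 0, ∞, -5, ∞]
  [-2, ∞, 0, -11, ∞]
  [9, ∞, ∞, 0, 0]
  [16, 12, ∞, 7, 0]
D(2):
  [0, ∞, ∞, -9, ∞]
  [4, 0, ∞, -5, ∞]
  [-2, ∞, 0, -11, ∞]
  [9, ∞, ∞, 0, 0]
  [16, 12, ∞, 7, 0]
D(3):
  [0, ∞, ∞, -9, ∞]
  [4, 0, ∞, -5, ∞]
  [-2, ∞, 0, -11, ∞]
  [9, ∞, ∞, 0, 0]
  [16, 12, ∞, 7, 0]
D(4):
  [0, ∞, ∞, -9, -9]
  [4, 0, ∞, -5, -5]
  [-2, ∞, 0, -11, -11]
  [9, ∞, ∞, 0, 0]
  [16, 12, ∞, 7, 0]
D(5):
  [0, 3, ∞, -9, -9]
  [4, 0, ∞, -5, -5]
  [-2, 1, 0, -11, -11]
  [9, 12, ∞, 0, 0]
  [16, 12, ∞, 7, 0]
Answer: A*[1][4] = -9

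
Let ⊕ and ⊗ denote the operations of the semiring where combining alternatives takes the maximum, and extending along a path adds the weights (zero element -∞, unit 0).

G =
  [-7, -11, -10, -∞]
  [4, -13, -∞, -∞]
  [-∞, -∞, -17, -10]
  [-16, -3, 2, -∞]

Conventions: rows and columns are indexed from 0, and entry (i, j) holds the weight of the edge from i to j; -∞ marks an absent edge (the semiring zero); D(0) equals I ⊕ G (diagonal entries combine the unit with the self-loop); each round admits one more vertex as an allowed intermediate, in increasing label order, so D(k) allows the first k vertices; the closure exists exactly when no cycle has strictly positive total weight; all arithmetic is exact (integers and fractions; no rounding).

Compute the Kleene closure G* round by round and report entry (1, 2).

D(0):
  [0, -11, -10, -∞]
  [4, 0, -∞, -∞]
  [-∞, -∞, 0, -10]
  [-16, -3, 2, 0]
D(1):
  [0, -11, -10, -∞]
  [4, 0, -6, -∞]
  [-∞, -∞, 0, -10]
  [-16, -3, 2, 0]
D(2):
  [0, -11, -10, -∞]
  [4, 0, -6, -∞]
  [-∞, -∞, 0, -10]
  [1, -3, 2, 0]
D(3):
  [0, -11, -10, -20]
  [4, 0, -6, -16]
  [-∞, -∞, 0, -10]
  [1, -3, 2, 0]
D(4):
  [0, -11, -10, -20]
  [4, 0, -6, -16]
  [-9, -13, 0, -10]
  [1, -3, 2, 0]
Answer: G*[1][2] = -6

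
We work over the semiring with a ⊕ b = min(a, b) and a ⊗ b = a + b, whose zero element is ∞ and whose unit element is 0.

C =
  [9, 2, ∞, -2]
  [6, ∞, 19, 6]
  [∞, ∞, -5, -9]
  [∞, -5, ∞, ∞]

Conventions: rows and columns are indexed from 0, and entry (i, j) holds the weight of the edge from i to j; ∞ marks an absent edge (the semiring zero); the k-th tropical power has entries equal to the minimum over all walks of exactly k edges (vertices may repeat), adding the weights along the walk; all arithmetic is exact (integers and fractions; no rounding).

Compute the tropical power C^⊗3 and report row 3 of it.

C^⊗2:
  [8, -7, 21, 7]
  [15, 1, 14, 4]
  [∞, -14, -10, -14]
  [1, ∞, 14, 1]
C^⊗3:
  [-1, 2, 12, -1]
  [7, -1, 9, 5]
  [-8, -19, -15, -19]
  [10, -4, 9, -1]
Answer: row 3 of C^⊗3 = [10, -4, 9, -1]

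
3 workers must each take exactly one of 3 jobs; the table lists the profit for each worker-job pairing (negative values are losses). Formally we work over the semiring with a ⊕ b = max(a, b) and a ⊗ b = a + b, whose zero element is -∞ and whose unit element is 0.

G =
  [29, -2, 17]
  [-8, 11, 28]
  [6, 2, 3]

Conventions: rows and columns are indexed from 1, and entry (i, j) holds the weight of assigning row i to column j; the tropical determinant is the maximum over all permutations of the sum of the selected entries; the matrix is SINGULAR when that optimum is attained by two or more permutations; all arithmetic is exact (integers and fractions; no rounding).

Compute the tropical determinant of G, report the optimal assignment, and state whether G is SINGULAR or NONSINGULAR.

σ = (1, 2, 3): 29 + 11 + 3 = 43
σ = (1, 3, 2): 29 + 28 + 2 = 59
σ = (2, 1, 3): (-2) + (-8) + 3 = -7
σ = (2, 3, 1): (-2) + 28 + 6 = 32
σ = (3, 1, 2): 17 + (-8) + 2 = 11
σ = (3, 2, 1): 17 + 11 + 6 = 34
Optimal value attained by: σ = (1, 3, 2).
Answer: det⊕(G) = 59; verdict: NONSINGULAR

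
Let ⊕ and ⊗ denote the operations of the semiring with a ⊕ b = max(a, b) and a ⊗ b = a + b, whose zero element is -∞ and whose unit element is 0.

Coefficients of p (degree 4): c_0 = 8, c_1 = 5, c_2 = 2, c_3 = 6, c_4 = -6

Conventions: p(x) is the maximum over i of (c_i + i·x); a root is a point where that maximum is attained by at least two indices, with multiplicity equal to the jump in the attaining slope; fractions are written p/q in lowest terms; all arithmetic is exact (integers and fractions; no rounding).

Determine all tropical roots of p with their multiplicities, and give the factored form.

hull edge (i=0, c=8) to (i=3, c=6): slope -2/3, span 3
hull edge (i=3, c=6) to (i=4, c=-6): slope -12, span 1
Factored form: p(x) = -6 ⊗ (x ⊕ 2/3) ⊗ (x ⊕ 2/3) ⊗ (x ⊕ 2/3) ⊗ (x ⊕ 12)
Answer: roots = 2/3 (mult 3), 12 (mult 1)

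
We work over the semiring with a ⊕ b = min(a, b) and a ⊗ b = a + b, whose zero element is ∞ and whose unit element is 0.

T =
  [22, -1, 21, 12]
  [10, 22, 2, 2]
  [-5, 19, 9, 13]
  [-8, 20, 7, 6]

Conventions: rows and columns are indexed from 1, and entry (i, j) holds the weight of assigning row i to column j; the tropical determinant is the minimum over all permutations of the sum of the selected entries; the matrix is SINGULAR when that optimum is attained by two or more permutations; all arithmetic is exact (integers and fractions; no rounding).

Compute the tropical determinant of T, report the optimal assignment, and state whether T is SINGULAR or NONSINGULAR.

σ = (1, 2, 3, 4): 22 + 22 + 9 + 6 = 59
σ = (1, 2, 4, 3): 22 + 22 + 13 + 7 = 64
σ = (1, 3, 2, 4): 22 + 2 + 19 + 6 = 49
σ = (1, 3, 4, 2): 22 + 2 + 13 + 20 = 57
σ = (1, 4, 2, 3): 22 + 2 + 19 + 7 = 50
σ = (1, 4, 3, 2): 22 + 2 + 9 + 20 = 53
σ = (2, 1, 3, 4): (-1) + 10 + 9 + 6 = 24
σ = (2, 1, 4, 3): (-1) + 10 + 13 + 7 = 29
σ = (2, 3, 1, 4): (-1) + 2 + (-5) + 6 = 2
σ = (2, 3, 4, 1): (-1) + 2 + 13 + (-8) = 6
σ = (2, 4, 1, 3): (-1) + 2 + (-5) + 7 = 3
σ = (2, 4, 3, 1): (-1) + 2 + 9 + (-8) = 2
σ = (3, 1, 2, 4): 21 + 10 + 19 + 6 = 56
σ = (3, 1, 4, 2): 21 + 10 + 13 + 20 = 64
σ = (3, 2, 1, 4): 21 + 22 + (-5) + 6 = 44
σ = (3, 2, 4, 1): 21 + 22 + 13 + (-8) = 48
σ = (3, 4, 1, 2): 21 + 2 + (-5) + 20 = 38
σ = (3, 4, 2, 1): 21 + 2 + 19 + (-8) = 34
σ = (4, 1, 2, 3): 12 + 10 + 19 + 7 = 48
σ = (4, 1, 3, 2): 12 + 10 + 9 + 20 = 51
σ = (4, 2, 1, 3): 12 + 22 + (-5) + 7 = 36
σ = (4, 2, 3, 1): 12 + 22 + 9 + (-8) = 35
σ = (4, 3, 1, 2): 12 + 2 + (-5) + 20 = 29
σ = (4, 3, 2, 1): 12 + 2 + 19 + (-8) = 25
Optimal value attained by: σ = (2, 3, 1, 4).
Answer: det⊕(T) = 2; verdict: SINGULAR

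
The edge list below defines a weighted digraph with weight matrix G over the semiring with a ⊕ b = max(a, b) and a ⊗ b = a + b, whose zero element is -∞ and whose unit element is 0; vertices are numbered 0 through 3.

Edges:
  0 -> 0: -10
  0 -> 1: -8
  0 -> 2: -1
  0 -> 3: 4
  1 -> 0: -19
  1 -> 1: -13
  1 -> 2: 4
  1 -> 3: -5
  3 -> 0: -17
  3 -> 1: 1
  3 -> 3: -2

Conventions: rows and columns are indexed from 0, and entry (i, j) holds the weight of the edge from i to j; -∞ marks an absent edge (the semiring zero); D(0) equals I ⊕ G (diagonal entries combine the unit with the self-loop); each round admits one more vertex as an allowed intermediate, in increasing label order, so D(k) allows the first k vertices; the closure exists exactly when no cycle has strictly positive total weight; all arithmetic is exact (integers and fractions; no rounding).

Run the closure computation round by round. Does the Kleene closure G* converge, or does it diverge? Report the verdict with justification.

D(0):
  [0, -8, -1, 4]
  [-19, 0, 4, -5]
  [-∞, -∞, 0, -∞]
  [-17, 1, -∞, 0]
D(1):
  [0, -8, -1, 4]
  [-19, 0, 4, -5]
  [-∞, -∞, 0, -∞]
  [-17, 1, -18, 0]
D(2):
  [0, -8, -1, 4]
  [-19, 0, 4, -5]
  [-∞, -∞, 0, -∞]
  [-17, 1, 5, 0]
D(3):
  [0, -8, -1, 4]
  [-19, 0, 4, -5]
  [-∞, -∞, 0, -∞]
  [-17, 1, 5, 0]
D(4):
  [0, 5, 9, 4]
  [-19, 0, 4, -5]
  [-∞, -∞, 0, -∞]
  [-17, 1, 5, 0]
Key observation: every diagonal entry stays at the unit through all rounds, so no improving cycle exists.
Answer: CONVERGES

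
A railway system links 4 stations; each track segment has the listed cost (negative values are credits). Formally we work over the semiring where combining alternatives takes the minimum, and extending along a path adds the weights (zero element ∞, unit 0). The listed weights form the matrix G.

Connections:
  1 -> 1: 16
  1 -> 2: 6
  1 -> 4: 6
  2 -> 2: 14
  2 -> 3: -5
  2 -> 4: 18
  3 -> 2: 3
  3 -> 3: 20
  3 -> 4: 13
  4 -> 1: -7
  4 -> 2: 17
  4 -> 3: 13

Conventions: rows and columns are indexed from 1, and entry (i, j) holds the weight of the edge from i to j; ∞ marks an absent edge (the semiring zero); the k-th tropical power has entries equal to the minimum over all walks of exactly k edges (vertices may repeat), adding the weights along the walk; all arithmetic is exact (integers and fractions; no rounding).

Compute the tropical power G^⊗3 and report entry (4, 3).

G^⊗2:
  [-1, 20, 1, 22]
  [11, -2, 9, 8]
  [6, 17, -2, 21]
  [9, -1, 12, -1]
G^⊗3:
  [15, 4, 15, 5]
  [1, 12, -7, 16]
  [14, 1, 12, 11]
  [-8, 13, -6, 15]
Key observation: the optimum is the walk 4->1->2->3, with weight (-7) + 6 + (-5) = -6.
Optimal value attained by: walk 4->1->2->3.
Answer: (G^⊗3)[4][3] = -6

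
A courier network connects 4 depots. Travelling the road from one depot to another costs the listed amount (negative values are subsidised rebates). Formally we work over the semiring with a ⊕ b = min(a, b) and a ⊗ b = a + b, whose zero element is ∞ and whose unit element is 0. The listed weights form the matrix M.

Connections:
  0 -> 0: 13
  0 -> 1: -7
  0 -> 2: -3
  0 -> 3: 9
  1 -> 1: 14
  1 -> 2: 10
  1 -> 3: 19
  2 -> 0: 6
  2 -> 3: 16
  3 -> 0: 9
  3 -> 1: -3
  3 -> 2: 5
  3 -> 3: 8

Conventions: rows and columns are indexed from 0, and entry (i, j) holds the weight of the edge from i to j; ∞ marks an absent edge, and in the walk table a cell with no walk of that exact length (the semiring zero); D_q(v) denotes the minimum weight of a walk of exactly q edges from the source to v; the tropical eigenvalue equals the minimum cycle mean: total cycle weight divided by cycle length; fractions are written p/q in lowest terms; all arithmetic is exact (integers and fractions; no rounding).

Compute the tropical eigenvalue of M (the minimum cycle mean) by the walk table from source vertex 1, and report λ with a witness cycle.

q=0: [∞, 0, ∞, ∞]
q=1: [∞, 14, 10, 19]
q=2: [16, 16, 24, 26]
q=3: [29, 9, 13, 25]
q=4: [19, 22, 19, 28]
Optimal cycle mean attained by: cycle 0->2->0, total (-3) + 6, length 2.
Answer: λ = 3/2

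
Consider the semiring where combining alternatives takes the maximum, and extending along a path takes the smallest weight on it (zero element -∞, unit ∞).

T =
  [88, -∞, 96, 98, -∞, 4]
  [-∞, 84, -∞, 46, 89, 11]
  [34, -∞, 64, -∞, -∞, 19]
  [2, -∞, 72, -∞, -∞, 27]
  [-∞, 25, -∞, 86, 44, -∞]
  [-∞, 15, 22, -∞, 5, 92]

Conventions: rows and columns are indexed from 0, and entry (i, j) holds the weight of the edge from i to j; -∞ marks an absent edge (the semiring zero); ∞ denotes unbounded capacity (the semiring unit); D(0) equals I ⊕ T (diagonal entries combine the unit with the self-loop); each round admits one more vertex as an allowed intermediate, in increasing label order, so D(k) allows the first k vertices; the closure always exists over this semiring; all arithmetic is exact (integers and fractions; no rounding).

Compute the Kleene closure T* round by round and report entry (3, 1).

D(0):
  [∞, -∞, 96, 98, -∞, 4]
  [-∞, ∞, -∞, 46, 89, 11]
  [34, -∞, ∞, -∞, -∞, 19]
  [2, -∞, 72, ∞, -∞, 27]
  [-∞, 25, -∞, 86, ∞, -∞]
  [-∞, 15, 22, -∞, 5, ∞]
D(1):
  [∞, -∞, 96, 98, -∞, 4]
  [-∞, ∞, -∞, 46, 89, 11]
  [34, -∞, ∞, 34, -∞, 19]
  [2, -∞, 72, ∞, -∞, 27]
  [-∞, 25, -∞, 86, ∞, -∞]
  [-∞, 15, 22, -∞, 5, ∞]
D(2):
  [∞, -∞, 96, 98, -∞, 4]
  [-∞, ∞, -∞, 46, 89, 11]
  [34, -∞, ∞, 34, -∞, 19]
  [2, -∞, 72, ∞, -∞, 27]
  [-∞, 25, -∞, 86, ∞, 11]
  [-∞, 15, 22, 15, 15, ∞]
D(3):
  [∞, -∞, 96, 98, -∞, 19]
  [-∞, ∞, -∞, 46, 89, 11]
  [34, -∞, ∞, 34, -∞, 19]
  [34, -∞, 72, ∞, -∞, 27]
  [-∞, 25, -∞, 86, ∞, 11]
  [22, 15, 22, 22, 15, ∞]
D(4):
  [∞, -∞, 96, 98, -∞, 27]
  [34, ∞, 46, 46, 89, 27]
  [34, -∞, ∞, 34, -∞, 27]
  [34, -∞, 72, ∞, -∞, 27]
  [34, 25, 72, 86, ∞, 27]
  [22, 15, 22, 22, 15, ∞]
D(5):
  [∞, -∞, 96, 98, -∞, 27]
  [34, ∞, 72, 86, 89, 27]
  [34, -∞, ∞, 34, -∞, 27]
  [34, -∞, 72, ∞, -∞, 27]
  [34, 25, 72, 86, ∞, 27]
  [22, 15, 22, 22, 15, ∞]
D(6):
  [∞, 15, 96, 98, 15, 27]
  [34, ∞, 72, 86, 89, 27]
  [34, 15, ∞, 34, 15, 27]
  [34, 15, 72, ∞, 15, 27]
  [34, 25, 72, 86, ∞, 27]
  [22, 15, 22, 22, 15, ∞]
Answer: T*[3][1] = 15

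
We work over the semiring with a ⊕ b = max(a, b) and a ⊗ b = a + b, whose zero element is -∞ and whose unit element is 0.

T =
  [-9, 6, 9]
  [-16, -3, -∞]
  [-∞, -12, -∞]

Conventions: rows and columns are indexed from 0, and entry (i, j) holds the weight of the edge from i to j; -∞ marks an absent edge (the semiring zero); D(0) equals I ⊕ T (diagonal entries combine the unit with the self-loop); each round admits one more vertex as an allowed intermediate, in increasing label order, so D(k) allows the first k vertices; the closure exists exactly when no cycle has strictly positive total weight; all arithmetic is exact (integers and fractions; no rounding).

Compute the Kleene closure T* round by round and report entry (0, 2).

D(0):
  [0, 6, 9]
  [-16, 0, -∞]
  [-∞, -12, 0]
D(1):
  [0, 6, 9]
  [-16, 0, -7]
  [-∞, -12, 0]
D(2):
  [0, 6, 9]
  [-16, 0, -7]
  [-28, -12, 0]
D(3):
  [0, 6, 9]
  [-16, 0, -7]
  [-28, -12, 0]
Answer: T*[0][2] = 9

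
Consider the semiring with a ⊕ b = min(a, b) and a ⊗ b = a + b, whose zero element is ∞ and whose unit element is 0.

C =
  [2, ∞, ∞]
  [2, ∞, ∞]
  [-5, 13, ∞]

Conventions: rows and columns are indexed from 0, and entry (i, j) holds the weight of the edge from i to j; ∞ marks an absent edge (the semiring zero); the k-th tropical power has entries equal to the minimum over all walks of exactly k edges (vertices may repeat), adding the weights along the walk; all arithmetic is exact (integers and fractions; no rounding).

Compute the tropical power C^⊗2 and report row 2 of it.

C^⊗2:
  [4, ∞, ∞]
  [4, ∞, ∞]
  [-3, ∞, ∞]
Answer: row 2 of C^⊗2 = [-3, ∞, ∞]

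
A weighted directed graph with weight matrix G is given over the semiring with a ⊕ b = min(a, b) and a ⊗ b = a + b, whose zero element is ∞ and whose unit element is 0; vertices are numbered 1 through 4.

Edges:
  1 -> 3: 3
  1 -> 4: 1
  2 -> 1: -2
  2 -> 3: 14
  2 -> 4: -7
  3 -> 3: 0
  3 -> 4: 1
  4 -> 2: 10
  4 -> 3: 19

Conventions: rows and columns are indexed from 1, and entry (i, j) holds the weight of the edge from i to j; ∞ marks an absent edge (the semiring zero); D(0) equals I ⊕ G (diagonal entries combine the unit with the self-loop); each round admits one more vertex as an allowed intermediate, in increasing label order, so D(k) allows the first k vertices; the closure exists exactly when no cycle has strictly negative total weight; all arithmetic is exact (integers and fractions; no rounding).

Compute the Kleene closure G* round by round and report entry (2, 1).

D(0):
  [0, ∞, 3, 1]
  [-2, 0, 14, -7]
  [∞, ∞, 0, 1]
  [∞, 10, 19, 0]
D(1):
  [0, ∞, 3, 1]
  [-2, 0, 1, -7]
  [∞, ∞, 0, 1]
  [∞, 10, 19, 0]
D(2):
  [0, ∞, 3, 1]
  [-2, 0, 1, -7]
  [∞, ∞, 0, 1]
  [8, 10, 11, 0]
D(3):
  [0, ∞, 3, 1]
  [-2, 0, 1, -7]
  [∞, ∞, 0, 1]
  [8, 10, 11, 0]
D(4):
  [0, 11, 3, 1]
  [-2, 0, 1, -7]
  [9, 11, 0, 1]
  [8, 10, 11, 0]
Answer: G*[2][1] = -2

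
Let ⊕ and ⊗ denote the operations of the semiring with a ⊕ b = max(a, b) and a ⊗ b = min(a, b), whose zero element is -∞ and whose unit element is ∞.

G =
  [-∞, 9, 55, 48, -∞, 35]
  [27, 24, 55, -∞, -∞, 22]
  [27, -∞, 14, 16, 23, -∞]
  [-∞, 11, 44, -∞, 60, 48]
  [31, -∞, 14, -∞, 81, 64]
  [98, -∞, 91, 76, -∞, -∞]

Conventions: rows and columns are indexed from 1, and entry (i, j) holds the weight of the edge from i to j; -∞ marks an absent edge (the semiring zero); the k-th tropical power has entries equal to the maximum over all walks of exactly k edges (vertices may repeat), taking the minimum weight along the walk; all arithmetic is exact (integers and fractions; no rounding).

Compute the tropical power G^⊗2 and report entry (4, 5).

G^⊗2:
  [35, 11, 44, 35, 48, 48]
  [27, 24, 27, 27, 23, 27]
  [23, 11, 27, 27, 23, 27]
  [48, 11, 48, 48, 60, 60]
  [64, 9, 64, 64, 81, 64]
  [27, 11, 55, 48, 60, 48]
Key observation: the optimum is the walk 4->5->5, with weight 60 min 81 = 60.
Optimal value attained by: walk 4->5->5.
Answer: (G^⊗2)[4][5] = 60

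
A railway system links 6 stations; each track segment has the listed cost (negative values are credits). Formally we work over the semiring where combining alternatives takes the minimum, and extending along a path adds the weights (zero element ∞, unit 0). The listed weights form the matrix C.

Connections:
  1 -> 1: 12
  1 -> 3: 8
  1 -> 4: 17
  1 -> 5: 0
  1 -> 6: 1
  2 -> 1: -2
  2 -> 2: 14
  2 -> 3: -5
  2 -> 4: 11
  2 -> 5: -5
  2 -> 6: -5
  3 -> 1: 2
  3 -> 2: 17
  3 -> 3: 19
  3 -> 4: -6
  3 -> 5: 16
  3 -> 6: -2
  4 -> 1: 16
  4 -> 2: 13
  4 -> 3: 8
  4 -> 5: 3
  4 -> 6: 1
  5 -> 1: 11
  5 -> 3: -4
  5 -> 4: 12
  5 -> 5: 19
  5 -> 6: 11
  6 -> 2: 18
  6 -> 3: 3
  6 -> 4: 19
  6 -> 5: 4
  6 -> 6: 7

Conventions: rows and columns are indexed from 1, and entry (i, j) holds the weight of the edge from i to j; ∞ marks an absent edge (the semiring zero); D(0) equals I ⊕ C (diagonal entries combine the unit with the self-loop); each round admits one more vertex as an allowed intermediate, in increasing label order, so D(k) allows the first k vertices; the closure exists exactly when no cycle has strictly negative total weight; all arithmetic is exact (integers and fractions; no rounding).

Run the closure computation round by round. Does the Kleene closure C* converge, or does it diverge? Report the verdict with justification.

D(0):
  [0, ∞, 8, 17, 0, 1]
  [-2, 0, -5, 11, -5, -5]
  [2, 17, 0, -6, 16, -2]
  [16, 13, 8, 0, 3, 1]
  [11, ∞, -4, 12, 0, 11]
  [∞, 18, 3, 19, 4, 0]
D(1):
  [0, ∞, 8, 17, 0, 1]
  [-2, 0, -5, 11, -5, -5]
  [2, 17, 0, -6, 2, -2]
  [16, 13, 8, 0, 3, 1]
  [11, ∞, -4, 12, 0, 11]
  [∞, 18, 3, 19, 4, 0]
D(2):
  [0, ∞, 8, 17, 0, 1]
  [-2, 0, -5, 11, -5, -5]
  [2, 17, 0, -6, 2, -2]
  [11, 13, 8, 0, 3, 1]
  [11, ∞, -4, 12, 0, 11]
  [16, 18, 3, 19, 4, 0]
Detection: at round 3, diagonal entry (5, 5) turns strictly negative.
Key observation: the cycle 5->3->1->5 has total weight (-4) + 2 + 0, which is strictly negative.
Answer: DIVERGES — negative cycle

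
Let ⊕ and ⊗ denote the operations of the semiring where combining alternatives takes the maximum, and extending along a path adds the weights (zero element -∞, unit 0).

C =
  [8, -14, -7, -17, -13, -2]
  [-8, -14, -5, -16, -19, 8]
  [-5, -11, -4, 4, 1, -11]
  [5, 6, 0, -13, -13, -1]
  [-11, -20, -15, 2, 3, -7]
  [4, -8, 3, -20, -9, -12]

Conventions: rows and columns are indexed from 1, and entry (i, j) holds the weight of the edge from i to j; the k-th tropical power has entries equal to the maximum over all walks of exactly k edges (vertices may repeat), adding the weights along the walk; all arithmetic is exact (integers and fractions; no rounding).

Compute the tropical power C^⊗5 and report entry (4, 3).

C^⊗2:
  [16, -6, 1, -3, -5, 6]
  [12, 0, 11, -1, -1, -4]
  [9, 10, 4, 3, 4, 3]
  [13, -7, 2, 4, 1, 14]
  [7, 8, 2, 5, 6, 1]
  [12, -8, -1, 7, 4, 2]
C^⊗3:
  [24, 3, 9, 5, 3, 14]
  [20, 5, 7, 15, 12, 10]
  [17, 9, 6, 8, 7, 18]
  [21, 10, 17, 6, 5, 11]
  [15, 11, 5, 8, 9, 16]
  [20, 13, 7, 6, 7, 10]
C^⊗4:
  [32, 11, 17, 13, 11, 22]
  [28, 21, 15, 14, 15, 18]
  [25, 14, 21, 10, 10, 17]
  [29, 12, 14, 21, 18, 19]
  [23, 14, 19, 11, 12, 19]
  [28, 12, 13, 11, 10, 21]
C^⊗5:
  [40, 19, 25, 21, 19, 30]
  [36, 20, 21, 19, 18, 29]
  [33, 16, 20, 25, 22, 23]
  [37, 27, 22, 20, 21, 27]
  [31, 17, 22, 23, 20, 22]
  [36, 17, 24, 17, 15, 26]
Key observation: the optimum is the walk 4->1->1->1->1->3, with weight 5 + 8 + 8 + 8 + (-7) = 22.
Optimal value attained by: walk 4->1->1->1->1->3.
Answer: (C^⊗5)[4][3] = 22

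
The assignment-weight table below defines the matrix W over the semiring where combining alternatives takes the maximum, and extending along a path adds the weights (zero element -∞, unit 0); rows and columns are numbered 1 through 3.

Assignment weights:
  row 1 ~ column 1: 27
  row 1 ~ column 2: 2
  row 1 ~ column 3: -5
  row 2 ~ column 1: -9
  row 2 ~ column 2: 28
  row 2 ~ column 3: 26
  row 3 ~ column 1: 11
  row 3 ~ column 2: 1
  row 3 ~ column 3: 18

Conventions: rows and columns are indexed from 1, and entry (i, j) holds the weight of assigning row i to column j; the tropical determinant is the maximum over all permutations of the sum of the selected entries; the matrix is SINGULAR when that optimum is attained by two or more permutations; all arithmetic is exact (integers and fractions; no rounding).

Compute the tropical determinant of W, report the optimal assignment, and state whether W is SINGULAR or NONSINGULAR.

σ = (1, 2, 3): 27 + 28 + 18 = 73
σ = (1, 3, 2): 27 + 26 + 1 = 54
σ = (2, 1, 3): 2 + (-9) + 18 = 11
σ = (2, 3, 1): 2 + 26 + 11 = 39
σ = (3, 1, 2): (-5) + (-9) + 1 = -13
σ = (3, 2, 1): (-5) + 28 + 11 = 34
Optimal value attained by: σ = (1, 2, 3).
Answer: det⊕(W) = 73; verdict: NONSINGULAR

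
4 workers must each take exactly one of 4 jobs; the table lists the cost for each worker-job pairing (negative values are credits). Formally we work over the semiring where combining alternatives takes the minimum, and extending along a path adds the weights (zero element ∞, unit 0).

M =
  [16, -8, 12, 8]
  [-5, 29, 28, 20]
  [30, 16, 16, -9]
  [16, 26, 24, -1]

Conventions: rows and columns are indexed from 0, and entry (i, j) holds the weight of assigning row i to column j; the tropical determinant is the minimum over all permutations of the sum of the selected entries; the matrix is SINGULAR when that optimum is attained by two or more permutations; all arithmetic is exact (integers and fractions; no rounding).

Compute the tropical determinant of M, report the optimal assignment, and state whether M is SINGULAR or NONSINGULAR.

σ = (0, 1, 2, 3): 16 + 29 + 16 + (-1) = 60
σ = (0, 1, 3, 2): 16 + 29 + (-9) + 24 = 60
σ = (0, 2, 1, 3): 16 + 28 + 16 + (-1) = 59
σ = (0, 2, 3, 1): 16 + 28 + (-9) + 26 = 61
σ = (0, 3, 1, 2): 16 + 20 + 16 + 24 = 76
σ = (0, 3, 2, 1): 16 + 20 + 16 + 26 = 78
σ = (1, 0, 2, 3): (-8) + (-5) + 16 + (-1) = 2
σ = (1, 0, 3, 2): (-8) + (-5) + (-9) + 24 = 2
σ = (1, 2, 0, 3): (-8) + 28 + 30 + (-1) = 49
σ = (1, 2, 3, 0): (-8) + 28 + (-9) + 16 = 27
σ = (1, 3, 0, 2): (-8) + 20 + 30 + 24 = 66
σ = (1, 3, 2, 0): (-8) + 20 + 16 + 16 = 44
σ = (2, 0, 1, 3): 12 + (-5) + 16 + (-1) = 22
σ = (2, 0, 3, 1): 12 + (-5) + (-9) + 26 = 24
σ = (2, 1, 0, 3): 12 + 29 + 30 + (-1) = 70
σ = (2, 1, 3, 0): 12 + 29 + (-9) + 16 = 48
σ = (2, 3, 0, 1): 12 + 20 + 30 + 26 = 88
σ = (2, 3, 1, 0): 12 + 20 + 16 + 16 = 64
σ = (3, 0, 1, 2): 8 + (-5) + 16 + 24 = 43
σ = (3, 0, 2, 1): 8 + (-5) + 16 + 26 = 45
σ = (3, 1, 0, 2): 8 + 29 + 30 + 24 = 91
σ = (3, 1, 2, 0): 8 + 29 + 16 + 16 = 69
σ = (3, 2, 0, 1): 8 + 28 + 30 + 26 = 92
σ = (3, 2, 1, 0): 8 + 28 + 16 + 16 = 68
Optimal value attained by: σ = (1, 0, 2, 3).
Answer: det⊕(M) = 2; verdict: SINGULAR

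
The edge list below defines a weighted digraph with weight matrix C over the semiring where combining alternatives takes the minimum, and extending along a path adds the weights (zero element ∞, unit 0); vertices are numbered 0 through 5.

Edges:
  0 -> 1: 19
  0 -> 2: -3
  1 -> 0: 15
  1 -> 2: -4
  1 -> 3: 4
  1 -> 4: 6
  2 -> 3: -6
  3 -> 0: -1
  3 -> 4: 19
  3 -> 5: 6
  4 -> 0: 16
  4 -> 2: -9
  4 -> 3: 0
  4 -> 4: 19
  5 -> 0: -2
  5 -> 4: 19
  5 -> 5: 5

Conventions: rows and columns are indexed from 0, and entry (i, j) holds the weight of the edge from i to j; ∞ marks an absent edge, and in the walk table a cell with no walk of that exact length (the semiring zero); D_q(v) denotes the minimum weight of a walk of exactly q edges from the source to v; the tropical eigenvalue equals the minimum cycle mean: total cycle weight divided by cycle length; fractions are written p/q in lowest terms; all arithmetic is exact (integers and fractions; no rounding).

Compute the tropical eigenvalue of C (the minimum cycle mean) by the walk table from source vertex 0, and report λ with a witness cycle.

q=0: [0, ∞, ∞, ∞, ∞, ∞]
q=1: [∞, 19, -3, ∞, ∞, ∞]
q=2: [34, ∞, 15, -9, 25, ∞]
q=3: [-10, 53, 16, 9, 10, -3]
q=4: [-5, 9, -13, 10, 16, 2]
q=5: [0, 14, -8, -19, 15, 7]
q=6: [-20, 19, -3, -14, 0, -13]
Optimal cycle mean attained by: cycle 0->2->3->0, total (-3) + (-6) + (-1), length 3.
Answer: λ = -10/3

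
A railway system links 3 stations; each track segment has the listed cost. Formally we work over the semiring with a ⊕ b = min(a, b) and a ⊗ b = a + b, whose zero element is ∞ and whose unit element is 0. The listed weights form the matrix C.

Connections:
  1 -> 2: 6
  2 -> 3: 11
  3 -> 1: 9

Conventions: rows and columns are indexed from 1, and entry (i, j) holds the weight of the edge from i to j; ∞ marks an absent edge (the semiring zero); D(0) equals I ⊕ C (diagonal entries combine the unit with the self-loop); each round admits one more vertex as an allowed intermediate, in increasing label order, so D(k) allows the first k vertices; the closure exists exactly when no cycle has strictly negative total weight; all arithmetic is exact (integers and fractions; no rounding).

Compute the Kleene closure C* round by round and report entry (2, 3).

D(0):
  [0, 6, ∞]
  [∞, 0, 11]
  [9, ∞, 0]
D(1):
  [0, 6, ∞]
  [∞, 0, 11]
  [9, 15, 0]
D(2):
  [0, 6, 17]
  [∞, 0, 11]
  [9, 15, 0]
D(3):
  [0, 6, 17]
  [20, 0, 11]
  [9, 15, 0]
Answer: C*[2][3] = 11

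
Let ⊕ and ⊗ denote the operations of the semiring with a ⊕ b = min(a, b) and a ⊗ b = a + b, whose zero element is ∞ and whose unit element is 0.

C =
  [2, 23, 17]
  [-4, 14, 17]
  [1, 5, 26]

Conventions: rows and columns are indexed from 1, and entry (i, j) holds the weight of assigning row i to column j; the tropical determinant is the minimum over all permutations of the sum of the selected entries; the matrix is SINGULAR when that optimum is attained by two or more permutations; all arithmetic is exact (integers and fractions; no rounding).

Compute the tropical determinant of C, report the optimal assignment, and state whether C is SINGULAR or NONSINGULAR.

σ = (1, 2, 3): 2 + 14 + 26 = 42
σ = (1, 3, 2): 2 + 17 + 5 = 24
σ = (2, 1, 3): 23 + (-4) + 26 = 45
σ = (2, 3, 1): 23 + 17 + 1 = 41
σ = (3, 1, 2): 17 + (-4) + 5 = 18
σ = (3, 2, 1): 17 + 14 + 1 = 32
Optimal value attained by: σ = (3, 1, 2).
Answer: det⊕(C) = 18; verdict: NONSINGULAR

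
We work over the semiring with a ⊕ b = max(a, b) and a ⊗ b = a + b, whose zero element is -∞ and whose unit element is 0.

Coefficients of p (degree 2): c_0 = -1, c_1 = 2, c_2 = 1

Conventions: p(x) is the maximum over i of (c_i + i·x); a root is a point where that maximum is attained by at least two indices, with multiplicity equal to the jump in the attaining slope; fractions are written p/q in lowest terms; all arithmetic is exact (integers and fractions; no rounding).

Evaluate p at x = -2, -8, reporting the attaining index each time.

p(-2) = max(-1+0·(-2)=-1, 2+1·(-2)=0, 1+2·(-2)=-3) = 0 (attained by i=1)
p(-8) = max(-1+0·(-8)=-1, 2+1·(-8)=-6, 1+2·(-8)=-15) = -1 (attained by i=0)
Answer: p(-2) = 0; p(-8) = -1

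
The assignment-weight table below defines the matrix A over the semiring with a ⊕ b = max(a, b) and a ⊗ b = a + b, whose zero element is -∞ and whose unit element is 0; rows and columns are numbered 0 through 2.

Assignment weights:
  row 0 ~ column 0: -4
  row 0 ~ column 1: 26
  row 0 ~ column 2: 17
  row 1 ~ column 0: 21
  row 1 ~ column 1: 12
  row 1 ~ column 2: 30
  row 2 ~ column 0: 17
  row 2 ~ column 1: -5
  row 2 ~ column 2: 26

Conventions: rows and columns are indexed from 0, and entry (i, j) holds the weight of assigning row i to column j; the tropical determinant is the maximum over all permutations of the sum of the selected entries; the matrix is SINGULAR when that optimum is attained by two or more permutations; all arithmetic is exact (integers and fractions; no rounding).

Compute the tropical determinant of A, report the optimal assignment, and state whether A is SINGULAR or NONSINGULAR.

σ = (0, 1, 2): (-4) + 12 + 26 = 34
σ = (0, 2, 1): (-4) + 30 + (-5) = 21
σ = (1, 0, 2): 26 + 21 + 26 = 73
σ = (1, 2, 0): 26 + 30 + 17 = 73
σ = (2, 0, 1): 17 + 21 + (-5) = 33
σ = (2, 1, 0): 17 + 12 + 17 = 46
Optimal value attained by: σ = (1, 0, 2).
Answer: det⊕(A) = 73; verdict: SINGULAR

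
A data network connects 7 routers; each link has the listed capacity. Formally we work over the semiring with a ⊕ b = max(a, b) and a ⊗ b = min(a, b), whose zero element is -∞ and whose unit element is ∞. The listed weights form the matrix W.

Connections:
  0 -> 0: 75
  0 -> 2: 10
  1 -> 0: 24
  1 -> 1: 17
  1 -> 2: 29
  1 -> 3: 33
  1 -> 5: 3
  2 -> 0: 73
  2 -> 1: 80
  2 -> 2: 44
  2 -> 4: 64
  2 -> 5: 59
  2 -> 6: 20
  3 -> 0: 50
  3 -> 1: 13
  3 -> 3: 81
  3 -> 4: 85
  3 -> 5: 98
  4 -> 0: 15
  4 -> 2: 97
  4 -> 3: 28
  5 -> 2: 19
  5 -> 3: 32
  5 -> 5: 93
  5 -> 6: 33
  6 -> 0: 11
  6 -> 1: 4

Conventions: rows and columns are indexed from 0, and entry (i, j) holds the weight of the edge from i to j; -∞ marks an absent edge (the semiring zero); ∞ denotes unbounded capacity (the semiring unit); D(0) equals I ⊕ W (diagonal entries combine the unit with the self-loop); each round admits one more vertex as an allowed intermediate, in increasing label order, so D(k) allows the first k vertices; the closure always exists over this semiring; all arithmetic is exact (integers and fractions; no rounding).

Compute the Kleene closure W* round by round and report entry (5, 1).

D(0):
  [∞, -∞, 10, -∞, -∞, -∞, -∞]
  [24, ∞, 29, 33, -∞, 3, -∞]
  [73, 80, ∞, -∞, 64, 59, 20]
  [50, 13, -∞, ∞, 85, 98, -∞]
  [15, -∞, 97, 28, ∞, -∞, -∞]
  [-∞, -∞, 19, 32, -∞, ∞, 33]
  [11, 4, -∞, -∞, -∞, -∞, ∞]
D(1):
  [∞, -∞, 10, -∞, -∞, -∞, -∞]
  [24, ∞, 29, 33, -∞, 3, -∞]
  [73, 80, ∞, -∞, 64, 59, 20]
  [50, 13, 10, ∞, 85, 98, -∞]
  [15, -∞, 97, 28, ∞, -∞, -∞]
  [-∞, -∞, 19, 32, -∞, ∞, 33]
  [11, 4, 10, -∞, -∞, -∞, ∞]
D(2):
  [∞, -∞, 10, -∞, -∞, -∞, -∞]
  [24, ∞, 29, 33, -∞, 3, -∞]
  [73, 80, ∞, 33, 64, 59, 20]
  [50, 13, 13, ∞, 85, 98, -∞]
  [15, -∞, 97, 28, ∞, -∞, -∞]
  [-∞, -∞, 19, 32, -∞, ∞, 33]
  [11, 4, 10, 4, -∞, 3, ∞]
D(3):
  [∞, 10, 10, 10, 10, 10, 10]
  [29, ∞, 29, 33, 29, 29, 20]
  [73, 80, ∞, 33, 64, 59, 20]
  [50, 13, 13, ∞, 85, 98, 13]
  [73, 80, 97, 33, ∞, 59, 20]
  [19, 19, 19, 32, 19, ∞, 33]
  [11, 10, 10, 10, 10, 10, ∞]
D(4):
  [∞, 10, 10, 10, 10, 10, 10]
  [33, ∞, 29, 33, 33, 33, 20]
  [73, 80, ∞, 33, 64, 59, 20]
  [50, 13, 13, ∞, 85, 98, 13]
  [73, 80, 97, 33, ∞, 59, 20]
  [32, 19, 19, 32, 32, ∞, 33]
  [11, 10, 10, 10, 10, 10, ∞]
D(5):
  [∞, 10, 10, 10, 10, 10, 10]
  [33, ∞, 33, 33, 33, 33, 20]
  [73, 80, ∞, 33, 64, 59, 20]
  [73, 80, 85, ∞, 85, 98, 20]
  [73, 80, 97, 33, ∞, 59, 20]
  [32, 32, 32, 32, 32, ∞, 33]
  [11, 10, 10, 10, 10, 10, ∞]
D(6):
  [∞, 10, 10, 10, 10, 10, 10]
  [33, ∞, 33, 33, 33, 33, 33]
  [73, 80, ∞, 33, 64, 59, 33]
  [73, 80, 85, ∞, 85, 98, 33]
  [73, 80, 97, 33, ∞, 59, 33]
  [32, 32, 32, 32, 32, ∞, 33]
  [11, 10, 10, 10, 10, 10, ∞]
D(7):
  [∞, 10, 10, 10, 10, 10, 10]
  [33, ∞, 33, 33, 33, 33, 33]
  [73, 80, ∞, 33, 64, 59, 33]
  [73, 80, 85, ∞, 85, 98, 33]
  [73, 80, 97, 33, ∞, 59, 33]
  [32, 32, 32, 32, 32, ∞, 33]
  [11, 10, 10, 10, 10, 10, ∞]
Answer: W*[5][1] = 32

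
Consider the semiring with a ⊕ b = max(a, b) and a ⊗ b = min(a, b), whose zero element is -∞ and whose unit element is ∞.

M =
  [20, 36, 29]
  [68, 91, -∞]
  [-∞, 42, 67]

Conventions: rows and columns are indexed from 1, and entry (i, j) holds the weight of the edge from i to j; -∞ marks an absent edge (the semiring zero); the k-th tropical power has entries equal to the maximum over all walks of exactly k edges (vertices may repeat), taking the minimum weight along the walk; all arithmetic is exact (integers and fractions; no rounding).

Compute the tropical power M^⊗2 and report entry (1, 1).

M^⊗2:
  [36, 36, 29]
  [68, 91, 29]
  [42, 42, 67]
Key observation: the optimum is the walk 1->2->1, with weight 36 min 68 = 36.
Optimal value attained by: walk 1->2->1.
Answer: (M^⊗2)[1][1] = 36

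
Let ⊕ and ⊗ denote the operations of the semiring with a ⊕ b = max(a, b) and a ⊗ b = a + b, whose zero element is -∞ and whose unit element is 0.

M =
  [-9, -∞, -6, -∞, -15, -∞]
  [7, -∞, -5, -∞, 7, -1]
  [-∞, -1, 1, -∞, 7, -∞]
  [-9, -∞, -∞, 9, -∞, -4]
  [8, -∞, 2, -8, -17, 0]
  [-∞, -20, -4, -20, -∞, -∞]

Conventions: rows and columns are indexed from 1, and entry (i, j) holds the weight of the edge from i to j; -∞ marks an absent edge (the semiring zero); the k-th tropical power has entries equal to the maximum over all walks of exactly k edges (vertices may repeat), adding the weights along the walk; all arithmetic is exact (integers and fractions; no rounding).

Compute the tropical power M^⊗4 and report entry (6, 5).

M^⊗2:
  [-7, -7, -5, -23, 1, -15]
  [15, -6, 9, -1, 2, 7]
  [15, 0, 9, -1, 8, 7]
  [0, -24, -8, 18, -24, 5]
  [-1, 1, 3, 1, 9, -12]
  [-13, -5, -3, -11, 3, -21]
M^⊗3:
  [9, -6, 3, -7, 2, 1]
  [10, 8, 10, 8, 16, 2]
  [16, 8, 10, 8, 16, 8]
  [9, -9, 1, 27, -1, 14]
  [17, 2, 11, 10, 10, 9]
  [11, -4, 5, -2, 4, 3]
M^⊗4:
  [10, 2, 4, 2, 10, 2]
  [24, 9, 18, 17, 17, 16]
  [24, 9, 18, 17, 17, 16]
  [18, 0, 10, 36, 8, 23]
  [18, 10, 12, 19, 18, 10]
  [12, 4, 6, 7, 12, 4]
Key observation: the optimum is the walk 6->3->5->3->5, with weight (-4) + 7 + 2 + 7 = 12.
Optimal value attained by: walk 6->3->5->3->5.
Answer: (M^⊗4)[6][5] = 12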